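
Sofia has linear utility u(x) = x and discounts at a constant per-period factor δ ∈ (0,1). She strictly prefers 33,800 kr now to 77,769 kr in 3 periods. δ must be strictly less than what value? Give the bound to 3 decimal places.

Under u(x) = x this choice says 33800 > δ^3·77769.
Dividing by 77769: δ^3 < 0.43462. Both sides are positive, so the cube root keeps the direction.
δ < 0.43462^(1/3) = 0.757.

δ < 0.757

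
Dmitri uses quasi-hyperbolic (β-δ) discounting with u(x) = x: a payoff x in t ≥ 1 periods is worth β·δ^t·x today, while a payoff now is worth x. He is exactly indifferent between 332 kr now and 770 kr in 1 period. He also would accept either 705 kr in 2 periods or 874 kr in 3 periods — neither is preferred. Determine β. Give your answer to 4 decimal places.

The second indifference involves only future payoffs, so β cancels: β·δ^2·705 = β·δ^3·874, giving δ = 705/874 = 0.80664.
Now use the now-vs-future pair: 332 = β·δ·770 gives β = 332/(0.80664·770) ≈ 0.5345.

β ≈ 0.5345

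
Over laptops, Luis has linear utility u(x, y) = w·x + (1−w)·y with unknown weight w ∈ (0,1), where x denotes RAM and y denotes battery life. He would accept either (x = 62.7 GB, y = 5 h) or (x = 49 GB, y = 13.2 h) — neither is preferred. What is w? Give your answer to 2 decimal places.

u(62.7,5) = u(49,13.2) means w·62.7 + (1−w)·5 = w·49 + (1−w)·13.2.
Rearranging, 13.7·w − 8.2·(1−w) = 0.
The marginal rate of substitution is 8.2/13.7, so w = 8.2/(13.7+8.2) = 0.37.

w = 0.37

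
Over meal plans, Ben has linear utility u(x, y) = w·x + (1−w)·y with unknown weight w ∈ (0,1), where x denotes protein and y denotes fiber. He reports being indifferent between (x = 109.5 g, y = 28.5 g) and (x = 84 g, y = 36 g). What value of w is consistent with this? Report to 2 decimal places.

Indifference: w·109.5 + (1−w)·28.5 = w·84 + (1−w)·36.
Collecting terms: w·25.5 = (1−w)·7.5.
The marginal rate of substitution is 7.5/25.5, so w = 7.5/(25.5+7.5) = 0.23.

w = 0.23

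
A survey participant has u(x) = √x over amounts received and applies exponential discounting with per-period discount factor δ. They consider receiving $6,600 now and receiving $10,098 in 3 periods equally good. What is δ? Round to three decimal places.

δ ≈ 0.932

The payoff in 3 periods is discounted by δ^3, so u(6600) = δ^3·u(10098) and δ^3 = u(6600)/u(10098).
With u(x) = √x: δ^3 = √6600/√10098 = √(6600/10098) = 0.80845.
Hence δ = (0.80845)^(1/3) = 0.93158.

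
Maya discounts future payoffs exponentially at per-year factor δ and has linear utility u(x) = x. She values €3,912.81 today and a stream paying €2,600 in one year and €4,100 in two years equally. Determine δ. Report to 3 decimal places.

Equating present values: 3912.81 = 2600δ + 4100δ².
So 4100δ² + 2600δ − 3912.81 = 0.
δ = (−2600 + √(2600² + 4·4100·3912.81)) / (2·4100) = (−2600 + √70930084.00) / 8200 ≈ 0.710.

δ ≈ 0.710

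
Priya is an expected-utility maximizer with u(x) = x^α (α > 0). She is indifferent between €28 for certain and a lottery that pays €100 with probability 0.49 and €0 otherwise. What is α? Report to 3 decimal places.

α ≈ 0.560

The lottery's expected utility is 0.49·u(100) + 0.51·u(0) = 0.49·100^α (since u(0) = 0 for α > 0).
Setting u(28) equal to that: 28^α = 0.49·100^α ⇒ (28/100)^α = 0.49.
Taking logs: α·ln(28/100) = ln(0.49), so α = -0.713350 / -1.272966 ≈ 0.560.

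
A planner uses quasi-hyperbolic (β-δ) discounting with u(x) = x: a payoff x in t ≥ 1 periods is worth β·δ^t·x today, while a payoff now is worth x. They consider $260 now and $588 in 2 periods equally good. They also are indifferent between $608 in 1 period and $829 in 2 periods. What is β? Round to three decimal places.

β ≈ 0.822

The second indifference involves only future payoffs, so β cancels: β·δ^1·608 = β·δ^2·829, giving δ = 608/829 = 0.73341.
The first indifference: 260 = β·δ^2·588, so β = 260/(δ^2·588) = 260/(0.53790·588) ≈ 0.822.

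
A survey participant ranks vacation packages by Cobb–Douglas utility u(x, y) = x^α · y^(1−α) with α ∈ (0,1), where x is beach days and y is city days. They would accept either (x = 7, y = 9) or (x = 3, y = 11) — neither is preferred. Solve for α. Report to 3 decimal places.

The Cobb–Douglas utilities coincide, so 7^α·9^(1−α) = 3^α·11^(1−α).
(7/3)^α = (11/9)^(1−α); take logs: α·ln(7/3) = (1−α)·ln(11/9), i.e. α·0.847298 = (1−α)·0.200671.
Thus α·(1.047969) = 0.200671, so α = 0.200671/1.047969 ≈ 0.191.

α ≈ 0.191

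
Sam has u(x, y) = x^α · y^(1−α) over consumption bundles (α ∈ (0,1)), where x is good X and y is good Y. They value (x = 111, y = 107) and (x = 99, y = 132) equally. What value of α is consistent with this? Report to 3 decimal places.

α ≈ 0.647

The Cobb–Douglas utilities coincide, so 111^α·107^(1−α) = 99^α·132^(1−α).
(111/99)^α = (132/107)^(1−α); take logs: α·ln(111/99) = (1−α)·ln(132/107), i.e. α·0.114410 = (1−α)·0.209973.
So α/(1−α) = (0.209973)/(0.114410) = 1.835268, and α = 1.835268/2.835268 ≈ 0.647.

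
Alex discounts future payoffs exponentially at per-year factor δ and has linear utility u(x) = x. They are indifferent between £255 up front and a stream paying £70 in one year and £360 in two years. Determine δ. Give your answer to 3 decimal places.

δ ≈ 0.750

Present value of the stream is 70·δ + 360·δ². Indifference gives 70δ + 360δ² = 255.
So 360δ² + 70δ − 255 = 0.
δ = (−70 + √(70² + 4·360·255)) / (2·360) = (−70 + √372100.00) / 720 ≈ 0.750.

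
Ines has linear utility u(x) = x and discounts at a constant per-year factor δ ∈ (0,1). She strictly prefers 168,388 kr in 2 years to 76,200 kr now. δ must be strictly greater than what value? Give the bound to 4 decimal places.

The preference means 76200 < δ^2·168388.
So δ^2 > 76200/168388 = 0.45253; taking the square root of both positive sides preserves the inequality.
δ > 0.45253^(1/2) = 0.6727.

δ > 0.6727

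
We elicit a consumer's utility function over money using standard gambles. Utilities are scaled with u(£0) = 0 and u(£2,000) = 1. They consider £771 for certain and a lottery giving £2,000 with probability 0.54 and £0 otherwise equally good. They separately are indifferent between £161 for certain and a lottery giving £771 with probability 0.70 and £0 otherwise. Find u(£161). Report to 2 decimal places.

The first gamble pins u(£771): it must equal 0.54·1 + 0.46·0 = 0.54.
Then u(£161) = 0.70·u(£771) + 0.30·u(£0) = 0.70·0.54 + 0.30·0.00 = 0.3780.

0.38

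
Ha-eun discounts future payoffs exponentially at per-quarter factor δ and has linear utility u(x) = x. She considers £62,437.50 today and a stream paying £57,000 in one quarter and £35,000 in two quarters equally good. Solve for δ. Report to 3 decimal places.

δ ≈ 0.750

The stream is worth 57000δ + 35000δ² today, so 57000δ + 35000δ² = 62437.50.
That is, 35000δ² + 57000δ − 62437.50 = 0, a quadratic in δ.
The positive root is δ = [−57000 + √(57000² + 4·35000·62437.50)] / (2·35000) = (−57000 + 109500.000)/70000 ≈ 0.750.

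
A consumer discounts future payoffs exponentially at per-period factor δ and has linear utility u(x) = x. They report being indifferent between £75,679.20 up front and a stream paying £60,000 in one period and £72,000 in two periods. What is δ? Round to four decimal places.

δ ≈ 0.6900

Equating present values: 75679.20 = 60000δ + 72000δ².
So 72000δ² + 60000δ − 75679.20 = 0.
δ = (−60000 + √(60000² + 4·72000·75679.20)) / (2·72000) = (−60000 + √25395609600.00) / 144000 ≈ 0.6900.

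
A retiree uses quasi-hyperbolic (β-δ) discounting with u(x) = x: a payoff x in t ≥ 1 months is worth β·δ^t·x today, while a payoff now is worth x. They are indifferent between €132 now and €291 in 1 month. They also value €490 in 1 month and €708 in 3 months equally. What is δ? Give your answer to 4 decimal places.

δ ≈ 0.8319

From the later pair, β·δ^1·490 = β·δ^3·708; dividing through, δ^2 = 490/708 = 0.69209, so δ = 0.83192.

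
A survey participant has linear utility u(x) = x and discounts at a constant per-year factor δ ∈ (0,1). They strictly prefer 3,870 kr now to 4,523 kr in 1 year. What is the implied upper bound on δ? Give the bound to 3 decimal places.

δ < 0.856

The preference means 3870 > δ·4523.
Dividing through by 4523 gives δ < 0.85563.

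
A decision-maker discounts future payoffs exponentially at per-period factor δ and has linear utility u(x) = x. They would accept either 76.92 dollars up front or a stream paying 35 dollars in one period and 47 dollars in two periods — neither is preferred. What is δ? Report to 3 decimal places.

Equating present values: 76.92 = 35δ + 47δ².
That is, 47δ² + 35δ − 76.92 = 0, a quadratic in δ.
The positive root is δ = [−35 + √(35² + 4·47·76.92)] / (2·47) = (−35 + 125.244)/94 ≈ 0.960.

δ ≈ 0.960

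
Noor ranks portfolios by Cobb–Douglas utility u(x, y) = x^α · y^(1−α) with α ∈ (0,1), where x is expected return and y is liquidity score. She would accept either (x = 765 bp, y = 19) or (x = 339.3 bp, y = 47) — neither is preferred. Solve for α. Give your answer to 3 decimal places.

α ≈ 0.527

Indifference: 765^α · 19^(1−α) = 339.3^α · 47^(1−α).
Rearrange to (765/339.3)^α = (47/19)^(1−α) and take logs: α·0.812991 = (1−α)·0.905709.
Thus α·(1.718700) = 0.905709, so α = 0.905709/1.718700 ≈ 0.527.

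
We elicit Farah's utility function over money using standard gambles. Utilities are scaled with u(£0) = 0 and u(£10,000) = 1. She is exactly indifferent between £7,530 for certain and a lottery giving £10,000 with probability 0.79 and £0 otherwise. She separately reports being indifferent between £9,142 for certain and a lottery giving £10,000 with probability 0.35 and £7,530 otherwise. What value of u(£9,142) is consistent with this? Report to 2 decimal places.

0.86

The first gamble pins u(£7,530): it must equal 0.79·1 + 0.21·0 = 0.79.
Then u(£9,142) = 0.35·u(£10,000) + 0.65·u(£7,530) = 0.35·1.00 + 0.65·0.79 = 0.8635.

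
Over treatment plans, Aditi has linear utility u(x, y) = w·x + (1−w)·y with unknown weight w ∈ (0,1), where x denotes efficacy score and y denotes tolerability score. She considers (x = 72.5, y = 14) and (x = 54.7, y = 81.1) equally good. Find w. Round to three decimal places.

w = 0.790

u(72.5,14) = u(54.7,81.1) means w·72.5 + (1−w)·14 = w·54.7 + (1−w)·81.1.
Rearranging, 17.8·w − 67.1·(1−w) = 0.
So w/(1−w) = 67.1/17.8 = 3.7697, giving w = 67.1/(17.8+67.1) = 0.790.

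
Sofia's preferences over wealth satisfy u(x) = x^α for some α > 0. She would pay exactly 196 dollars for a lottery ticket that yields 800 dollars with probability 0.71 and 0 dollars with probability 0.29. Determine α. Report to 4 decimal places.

α ≈ 0.2435

EU(lottery) = 0.71·800^α + 0.29·0 = 0.71·800^α.
Indifference: 196^α = 0.71·800^α, so (196/800)^α = 0.71.
α = ln(0.71) / ln(196/800) = -0.3424903/-1.4064971 ≈ 0.2435.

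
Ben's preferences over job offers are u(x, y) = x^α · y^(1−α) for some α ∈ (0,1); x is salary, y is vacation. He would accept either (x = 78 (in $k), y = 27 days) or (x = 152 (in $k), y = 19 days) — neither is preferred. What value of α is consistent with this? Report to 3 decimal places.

Indifference: 78^α · 27^(1−α) = 152^α · 19^(1−α).
Taking logs: α·ln 78 + (1−α)·ln 27 = α·ln 152 + (1−α)·ln 19, i.e. α·-0.667172 = (1−α)·-0.351398.
Thus α·(-1.018570) = -0.351398, so α = -0.351398/-1.018570 ≈ 0.345.

α ≈ 0.345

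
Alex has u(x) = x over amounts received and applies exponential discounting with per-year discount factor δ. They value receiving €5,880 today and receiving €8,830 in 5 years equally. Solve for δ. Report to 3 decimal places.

Indifference means u(5880) = δ^5 · u(8830), so δ^5 = u(5880)/u(8830).
With u(x) = x: δ^5 = 5880/8830 = 0.66591.
Taking the 5th root: δ = 0.66591^(1/5) ≈ 0.922.

δ ≈ 0.922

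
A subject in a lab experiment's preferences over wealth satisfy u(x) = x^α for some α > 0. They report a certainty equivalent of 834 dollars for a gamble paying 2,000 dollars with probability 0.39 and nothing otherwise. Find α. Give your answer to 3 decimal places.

EU(lottery) = 0.39·2000^α + 0.61·0 = 0.39·2000^α.
Setting u(834) equal to that: 834^α = 0.39·2000^α ⇒ (834/2000)^α = 0.39.
Take logs: α = ln 0.39 / ln(834/2000) ≈ 1.07653.

α ≈ 1.077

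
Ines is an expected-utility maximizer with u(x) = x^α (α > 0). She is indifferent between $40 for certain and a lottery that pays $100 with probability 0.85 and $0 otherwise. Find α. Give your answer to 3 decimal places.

α ≈ 0.177

The lottery's expected utility is 0.85·u(100) + 0.15·u(0) = 0.85·100^α (since u(0) = 0 for α > 0).
Equating: 40^α = 0.85·100^α, i.e. 0.4000^α = 0.85.
α = ln(0.85) / ln(40/100) = -0.162519/-0.916291 ≈ 0.177.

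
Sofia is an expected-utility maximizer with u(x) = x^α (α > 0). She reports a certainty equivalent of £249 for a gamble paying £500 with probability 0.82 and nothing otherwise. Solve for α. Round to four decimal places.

α ≈ 0.2847

Since u(0) = 0, the lottery's EU is 0.82·500^α.
Indifference: 249^α = 0.82·500^α, so (249/500)^α = 0.82.
Take logs: α = ln 0.82 / ln(249/500) ≈ 0.284658.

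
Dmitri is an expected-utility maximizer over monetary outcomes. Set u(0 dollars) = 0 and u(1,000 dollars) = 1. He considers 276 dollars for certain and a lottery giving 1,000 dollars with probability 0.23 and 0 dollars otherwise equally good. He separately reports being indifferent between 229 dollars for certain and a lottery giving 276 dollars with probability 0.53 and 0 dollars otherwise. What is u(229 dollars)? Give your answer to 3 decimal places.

First, u(276 dollars) = 0.23·u(1,000 dollars) + 0.77·u(0 dollars) = 0.23.
The second indifference gives u(229 dollars) = 0.53·u(276 dollars) + 0.47·u(0 dollars) = 0.53·0.23 + 0.47·0.00 = 0.1219.

0.122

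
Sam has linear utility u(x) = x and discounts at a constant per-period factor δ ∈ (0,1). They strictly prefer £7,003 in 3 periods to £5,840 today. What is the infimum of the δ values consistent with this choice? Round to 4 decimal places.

δ > 0.9413

The preference means 5840 < δ^3·7003.
So δ^3 > 5840/7003 = 0.83393; taking the cube root of both positive sides preserves the inequality.
δ > (5840/7003)^(1/3) ≈ 0.9413.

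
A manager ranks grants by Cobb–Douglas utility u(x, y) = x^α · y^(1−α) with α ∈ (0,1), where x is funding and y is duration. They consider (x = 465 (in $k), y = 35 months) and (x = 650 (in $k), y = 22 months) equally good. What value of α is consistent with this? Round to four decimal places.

α ≈ 0.5809

Set the two utilities equal: 465^α·35^(1−α) = 650^α·22^(1−α).
Rearrange to (465/650)^α = (22/35)^(1−α) and take logs: α·-0.3349350 = (1−α)·-0.4643056.
Thus α·(-0.7992406) = -0.4643056, so α = -0.4643056/-0.7992406 ≈ 0.5809.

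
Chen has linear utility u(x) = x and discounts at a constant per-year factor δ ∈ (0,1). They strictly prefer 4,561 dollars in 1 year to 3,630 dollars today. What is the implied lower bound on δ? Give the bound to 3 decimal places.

Comparing present values: 3630 < δ·4561.
So δ > 3630/4561 = 0.79588.

δ > 0.796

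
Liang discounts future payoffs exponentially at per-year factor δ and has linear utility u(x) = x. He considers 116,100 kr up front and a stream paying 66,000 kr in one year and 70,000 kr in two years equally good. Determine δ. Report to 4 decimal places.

δ ≈ 0.9000

Equating present values: 116100 = 66000δ + 70000δ².
So 70000δ² + 66000δ − 116100 = 0.
By the quadratic formula (taking the positive root), δ = (−66000 + √36864000000.00) / 140000 ≈ 0.9000.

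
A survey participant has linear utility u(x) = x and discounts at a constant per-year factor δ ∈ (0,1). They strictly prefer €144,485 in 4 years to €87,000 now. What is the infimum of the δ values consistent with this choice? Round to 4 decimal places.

δ > 0.8809

Under u(x) = x this choice says 87000 < δ^4·144485.
So δ^4 > 87000/144485 = 0.60214; taking the 4th root of both positive sides preserves the inequality.
δ > 0.60214^(1/4) = 0.8809.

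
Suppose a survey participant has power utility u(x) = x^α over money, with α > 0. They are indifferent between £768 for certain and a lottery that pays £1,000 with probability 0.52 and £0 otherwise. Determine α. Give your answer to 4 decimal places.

The lottery's expected utility is 0.52·u(1000) + 0.48·u(0) = 0.52·1000^α (since u(0) = 0 for α > 0).
Indifference: 768^α = 0.52·1000^α, so (768/1000)^α = 0.52.
Taking logs: α·ln(768/1000) = ln(0.52), so α = -0.6539265 / -0.2639655 ≈ 2.4773.

α ≈ 2.4773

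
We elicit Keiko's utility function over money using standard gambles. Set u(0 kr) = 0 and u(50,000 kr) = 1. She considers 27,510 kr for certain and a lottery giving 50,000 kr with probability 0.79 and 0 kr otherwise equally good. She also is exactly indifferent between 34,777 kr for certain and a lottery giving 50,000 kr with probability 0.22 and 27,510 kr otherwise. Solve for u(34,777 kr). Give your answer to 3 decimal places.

0.836

From the first indifference, u(27,510 kr) = 0.79·u(50,000 kr) + 0.21·u(0 kr) = 0.79·1 + 0.21·0 = 0.79.
Chaining: u(34,777 kr) = 0.22·1.00 + 0.78·0.79 = 0.8362.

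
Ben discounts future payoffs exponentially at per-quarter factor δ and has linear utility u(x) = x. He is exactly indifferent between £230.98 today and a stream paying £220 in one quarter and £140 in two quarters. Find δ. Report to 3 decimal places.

The stream is worth 220δ + 140δ² today, so 220δ + 140δ² = 230.98.
That is, 140δ² + 220δ − 230.98 = 0, a quadratic in δ.
By the quadratic formula (taking the positive root), δ = (−220 + √177748.80) / 280 ≈ 0.720.

δ ≈ 0.720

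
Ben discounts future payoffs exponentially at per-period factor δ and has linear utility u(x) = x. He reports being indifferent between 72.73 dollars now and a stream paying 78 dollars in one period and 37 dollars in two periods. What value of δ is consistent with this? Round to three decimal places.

δ ≈ 0.700

Present value of the stream is 78·δ + 37·δ². Indifference gives 78δ + 37δ² = 72.73.
So 37δ² + 78δ − 72.73 = 0.
The positive root is δ = [−78 + √(78² + 4·37·72.73)] / (2·37) = (−78 + 129.800)/74 ≈ 0.700.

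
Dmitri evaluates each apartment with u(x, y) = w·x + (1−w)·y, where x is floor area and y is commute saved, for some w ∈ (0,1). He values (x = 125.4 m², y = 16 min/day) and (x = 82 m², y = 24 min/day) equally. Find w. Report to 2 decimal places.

u(125.4,16) = u(82,24) means w·125.4 + (1−w)·16 = w·82 + (1−w)·24.
w·(125.4−82) = (1−w)·(24−16), i.e. w·43.4 = (1−w)·8.
Hence w = 8/(43.4+8) = 8/51.4 = 0.16.

w = 0.16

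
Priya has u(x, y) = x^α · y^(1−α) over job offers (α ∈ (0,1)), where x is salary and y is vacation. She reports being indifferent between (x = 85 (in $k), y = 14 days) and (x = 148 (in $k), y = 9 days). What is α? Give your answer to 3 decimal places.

α ≈ 0.443

The Cobb–Douglas utilities coincide, so 85^α·14^(1−α) = 148^α·9^(1−α).
(85/148)^α = (9/14)^(1−α); take logs: α·ln(85/148) = (1−α)·ln(9/14), i.e. α·-0.554561 = (1−α)·-0.441833.
With A = -0.554561 and B = -0.441833: α·A = (1−α)·B, so α = B/(A+B) = -0.441833/-0.996394 ≈ 0.443.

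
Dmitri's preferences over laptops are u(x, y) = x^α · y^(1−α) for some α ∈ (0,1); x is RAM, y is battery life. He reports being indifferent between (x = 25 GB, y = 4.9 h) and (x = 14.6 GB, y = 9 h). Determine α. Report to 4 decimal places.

α ≈ 0.5306

Set the two utilities equal: 25^α·4.9^(1−α) = 14.6^α·9^(1−α).
Taking logs: α·ln 25 + (1−α)·ln 4.9 = α·ln 14.6 + (1−α)·ln 9, i.e. α·0.5378543 = (1−α)·0.6079894.
So α/(1−α) = (0.6079894)/(0.5378543) = 1.1303980, and α = 1.1303980/2.1303980 ≈ 0.5306.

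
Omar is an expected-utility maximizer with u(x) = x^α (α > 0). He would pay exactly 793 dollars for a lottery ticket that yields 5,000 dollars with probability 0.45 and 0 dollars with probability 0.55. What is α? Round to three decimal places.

EU(lottery) = 0.45·5000^α + 0.55·0 = 0.45·5000^α.
Equating: 793^α = 0.45·5000^α, i.e. 0.1586^α = 0.45.
α = ln(0.45) / ln(793/5000) = -0.798508/-1.841370 ≈ 0.434.

α ≈ 0.434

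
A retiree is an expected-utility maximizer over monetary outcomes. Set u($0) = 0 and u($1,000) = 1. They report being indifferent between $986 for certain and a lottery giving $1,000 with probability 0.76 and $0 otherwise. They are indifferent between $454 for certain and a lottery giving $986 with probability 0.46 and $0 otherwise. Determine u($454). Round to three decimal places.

The first gamble pins u($986): it must equal 0.76·1 + 0.24·0 = 0.76.
Chaining: u($454) = 0.46·0.76 + 0.54·0.00 = 0.3496.

0.350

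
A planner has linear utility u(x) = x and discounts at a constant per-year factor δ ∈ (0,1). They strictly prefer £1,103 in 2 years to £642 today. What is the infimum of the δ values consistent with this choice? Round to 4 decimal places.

The preference means 642 < δ^2·1103.
Dividing by 1103: δ^2 > 0.58205. Both sides are positive, so the square root keeps the direction.
δ > 0.58205^(1/2) = 0.7629.

δ > 0.7629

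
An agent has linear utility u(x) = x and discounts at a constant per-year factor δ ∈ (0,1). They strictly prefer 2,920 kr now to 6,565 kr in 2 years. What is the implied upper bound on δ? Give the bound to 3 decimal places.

The preference means 2920 > δ^2·6565.
Hence δ^2 < 2920/6565 = 0.44478, and x ↦ x^(1/2) is increasing on (0,∞).
δ < (2920/6565)^(1/2) ≈ 0.667.

δ < 0.667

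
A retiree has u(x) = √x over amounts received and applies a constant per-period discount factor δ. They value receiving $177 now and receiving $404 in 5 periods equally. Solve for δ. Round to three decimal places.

δ ≈ 0.921

Indifference means u(177) = δ^5 · u(404), so δ^5 = u(177)/u(404).
Since u(x) = √x, δ^5 = √(177/404) = 0.66191.
Hence δ = (0.66191)^(1/5) = 0.92079.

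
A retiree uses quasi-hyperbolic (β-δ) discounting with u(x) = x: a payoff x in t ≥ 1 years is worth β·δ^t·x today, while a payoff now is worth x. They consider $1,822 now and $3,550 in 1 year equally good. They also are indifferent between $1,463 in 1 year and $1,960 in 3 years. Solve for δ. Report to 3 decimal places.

From the later pair, β·δ^1·1463 = β·δ^3·1960; dividing through, δ^2 = 1463/1960 = 0.74643, so δ = 0.86396.

δ ≈ 0.864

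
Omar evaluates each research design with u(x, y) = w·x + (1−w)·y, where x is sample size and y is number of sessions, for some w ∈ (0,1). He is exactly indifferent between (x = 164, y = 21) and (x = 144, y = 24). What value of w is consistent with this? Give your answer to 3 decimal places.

Indifference: w·164 + (1−w)·21 = w·144 + (1−w)·24.
Collecting terms: w·20 = (1−w)·3.
The marginal rate of substitution is 3/20, so w = 3/(20+3) = 0.130.

w = 0.130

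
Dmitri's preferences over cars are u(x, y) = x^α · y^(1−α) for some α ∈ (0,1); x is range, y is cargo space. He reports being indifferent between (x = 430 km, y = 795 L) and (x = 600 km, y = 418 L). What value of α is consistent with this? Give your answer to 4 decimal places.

α ≈ 0.6587

The Cobb–Douglas utilities coincide, so 430^α·795^(1−α) = 600^α·418^(1−α).
Rearrange to (430/600)^α = (418/795)^(1−α) and take logs: α·-0.3331444 = (1−α)·-0.6428607.
With A = -0.3331444 and B = -0.6428607: α·A = (1−α)·B, so α = B/(A+B) = -0.6428607/-0.9760051 ≈ 0.6587.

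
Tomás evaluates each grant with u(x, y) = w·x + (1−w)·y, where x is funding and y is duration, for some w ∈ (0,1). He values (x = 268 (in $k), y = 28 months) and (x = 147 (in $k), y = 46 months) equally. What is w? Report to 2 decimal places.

Indifference: w·268 + (1−w)·28 = w·147 + (1−w)·46.
Rearranging, 121·w − 18·(1−w) = 0.
Hence w = 18/(121+18) = 18/139 = 0.13.

w = 0.13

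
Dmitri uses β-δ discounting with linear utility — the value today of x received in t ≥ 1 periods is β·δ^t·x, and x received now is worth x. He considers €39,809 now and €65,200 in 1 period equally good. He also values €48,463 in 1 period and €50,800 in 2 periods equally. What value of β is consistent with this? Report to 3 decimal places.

β ≈ 0.640

Both payoffs in the second observation are in the future, so β drops out: δ^1·48463 = δ^2·50800 ⇒ δ = 48463/50800 = 0.95400.
Substituting δ into 39809 = β·δ·65200: β = 39809/(62200.543) ≈ 0.640.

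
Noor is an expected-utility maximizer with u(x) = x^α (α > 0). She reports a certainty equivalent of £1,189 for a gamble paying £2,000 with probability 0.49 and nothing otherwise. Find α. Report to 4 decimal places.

α ≈ 1.3717

The lottery's expected utility is 0.49·u(2000) + 0.51·u(0) = 0.49·2000^α (since u(0) = 0 for α > 0).
Indifference: 1189^α = 0.49·2000^α, so (1189/2000)^α = 0.49.
α = ln(0.49) / ln(1189/2000) = -0.7133499/-0.5200346 ≈ 1.3717.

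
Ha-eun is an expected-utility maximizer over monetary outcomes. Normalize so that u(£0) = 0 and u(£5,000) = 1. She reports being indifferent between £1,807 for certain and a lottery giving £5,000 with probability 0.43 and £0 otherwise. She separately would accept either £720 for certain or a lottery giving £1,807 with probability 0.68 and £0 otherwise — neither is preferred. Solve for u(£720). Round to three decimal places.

The first gamble pins u(£1,807): it must equal 0.43·1 + 0.57·0 = 0.43.
Chaining: u(£720) = 0.68·0.43 + 0.32·0.00 = 0.2924.

0.292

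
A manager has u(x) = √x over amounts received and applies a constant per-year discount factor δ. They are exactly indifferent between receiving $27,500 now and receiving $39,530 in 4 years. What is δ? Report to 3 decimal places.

Indifference means u(27500) = δ^4 · u(39530), so δ^4 = u(27500)/u(39530).
With u(x) = √x: δ^4 = √27500/√39530 = √(27500/39530) = 0.83407.
So δ = 0.83407^(1/4) ≈ 0.956.

δ ≈ 0.956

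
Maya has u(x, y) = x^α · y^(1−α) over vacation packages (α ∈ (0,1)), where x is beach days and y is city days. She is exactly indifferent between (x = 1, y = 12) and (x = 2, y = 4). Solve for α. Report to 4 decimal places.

α ≈ 0.6131

Indifference: 1^α · 12^(1−α) = 2^α · 4^(1−α).
Rearrange to (1/2)^α = (4/12)^(1−α) and take logs: α·-0.6931472 = (1−α)·-1.0986123.
With A = -0.6931472 and B = -1.0986123: α·A = (1−α)·B, so α = B/(A+B) = -1.0986123/-1.7917595 ≈ 0.6131.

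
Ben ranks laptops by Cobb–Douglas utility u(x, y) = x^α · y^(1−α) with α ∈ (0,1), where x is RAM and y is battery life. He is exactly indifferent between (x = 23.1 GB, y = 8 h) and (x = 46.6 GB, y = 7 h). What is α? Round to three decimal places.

The Cobb–Douglas utilities coincide, so 23.1^α·8^(1−α) = 46.6^α·7^(1−α).
(23.1/46.6)^α = (7/8)^(1−α); take logs: α·ln(23.1/46.6) = (1−α)·ln(7/8), i.e. α·-0.701768 = (1−α)·-0.133531.
So α/(1−α) = (-0.133531)/(-0.701768) = 0.190278, and α = 0.190278/1.190278 ≈ 0.160.

α ≈ 0.160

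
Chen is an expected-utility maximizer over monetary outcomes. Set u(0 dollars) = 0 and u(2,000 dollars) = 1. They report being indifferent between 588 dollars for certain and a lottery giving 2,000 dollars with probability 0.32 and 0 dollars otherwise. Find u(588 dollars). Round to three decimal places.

0.320

By the standard-gamble method, u(588 dollars) is just the indifference probability on the best outcome: 0.32.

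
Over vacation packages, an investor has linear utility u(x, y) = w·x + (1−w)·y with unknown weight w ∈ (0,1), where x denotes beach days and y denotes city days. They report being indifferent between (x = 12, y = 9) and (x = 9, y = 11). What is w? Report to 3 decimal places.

w = 0.400

Equating utilities: w·12 + (1−w)·9 = w·9 + (1−w)·11.
Rearranging, 3·w − 2·(1−w) = 0.
Hence w = 2/(3+2) = 2/5 = 0.400.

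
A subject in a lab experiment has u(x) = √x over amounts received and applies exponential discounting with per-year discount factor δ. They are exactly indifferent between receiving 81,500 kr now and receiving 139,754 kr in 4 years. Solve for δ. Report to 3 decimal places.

δ ≈ 0.935

Equating discounted utilities: u(81500) = δ^4·u(139754) ⇒ δ^4 = u(81500)/u(139754).
With u(x) = √x: δ^4 = √81500/√139754 = √(81500/139754) = 0.76365.
Hence δ = (0.76365)^(1/4) = 0.93481.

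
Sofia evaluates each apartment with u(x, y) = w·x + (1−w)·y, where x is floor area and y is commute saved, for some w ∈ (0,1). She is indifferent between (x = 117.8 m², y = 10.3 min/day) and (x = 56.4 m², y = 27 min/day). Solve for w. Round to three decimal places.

Equating utilities: w·117.8 + (1−w)·10.3 = w·56.4 + (1−w)·27.
w·(117.8−56.4) = (1−w)·(27−10.3), i.e. w·61.4 = (1−w)·16.7.
The marginal rate of substitution is 16.7/61.4, so w = 16.7/(61.4+16.7) = 0.214.

w = 0.214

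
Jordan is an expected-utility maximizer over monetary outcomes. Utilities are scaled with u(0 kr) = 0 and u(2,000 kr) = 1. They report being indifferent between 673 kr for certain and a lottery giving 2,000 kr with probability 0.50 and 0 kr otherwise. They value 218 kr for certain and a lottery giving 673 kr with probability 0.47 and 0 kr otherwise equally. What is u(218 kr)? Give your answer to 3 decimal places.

0.235

First, u(673 kr) = 0.50·u(2,000 kr) + 0.50·u(0 kr) = 0.50.
Chaining: u(218 kr) = 0.47·0.50 + 0.53·0.00 = 0.2350.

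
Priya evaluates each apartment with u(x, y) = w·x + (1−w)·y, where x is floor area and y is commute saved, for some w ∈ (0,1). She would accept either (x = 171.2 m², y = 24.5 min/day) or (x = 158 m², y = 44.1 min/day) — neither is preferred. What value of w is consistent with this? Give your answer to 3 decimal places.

Equating utilities: w·171.2 + (1−w)·24.5 = w·158 + (1−w)·44.1.
Rearranging, 13.2·w − 19.6·(1−w) = 0.
So w/(1−w) = 19.6/13.2 = 1.4848, giving w = 19.6/(13.2+19.6) = 0.598.

w = 0.598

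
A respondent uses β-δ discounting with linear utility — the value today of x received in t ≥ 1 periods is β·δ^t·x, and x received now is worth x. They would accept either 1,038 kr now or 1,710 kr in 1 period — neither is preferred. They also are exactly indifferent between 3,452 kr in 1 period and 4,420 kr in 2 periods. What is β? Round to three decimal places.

β ≈ 0.777

Both payoffs in the second observation are in the future, so β drops out: δ^1·3452 = δ^2·4420 ⇒ δ = 3452/4420 = 0.78100.
Substituting δ into 1038 = β·δ·1710: β = 1038/(1335.502) ≈ 0.777.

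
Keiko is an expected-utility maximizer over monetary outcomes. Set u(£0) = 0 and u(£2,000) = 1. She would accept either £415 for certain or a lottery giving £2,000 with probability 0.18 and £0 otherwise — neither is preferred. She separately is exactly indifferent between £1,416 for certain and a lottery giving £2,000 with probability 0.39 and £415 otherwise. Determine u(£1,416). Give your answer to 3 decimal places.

The first gamble pins u(£415): it must equal 0.18·1 + 0.82·0 = 0.18.
Then u(£1,416) = 0.39·u(£2,000) + 0.61·u(£415) = 0.39·1.00 + 0.61·0.18 = 0.4998.

0.500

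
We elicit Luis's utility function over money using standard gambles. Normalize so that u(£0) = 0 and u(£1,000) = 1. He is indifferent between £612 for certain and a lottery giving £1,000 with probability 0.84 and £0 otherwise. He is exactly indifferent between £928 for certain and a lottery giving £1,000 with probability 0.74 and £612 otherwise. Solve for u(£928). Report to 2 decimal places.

From the first indifference, u(£612) = 0.84·u(£1,000) + 0.16·u(£0) = 0.84·1 + 0.16·0 = 0.84.
Then u(£928) = 0.74·u(£1,000) + 0.26·u(£612) = 0.74·1.00 + 0.26·0.84 = 0.9584.

0.96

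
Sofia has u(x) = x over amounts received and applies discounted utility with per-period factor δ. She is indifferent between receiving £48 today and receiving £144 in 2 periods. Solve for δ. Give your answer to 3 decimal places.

δ ≈ 0.577

Indifference means u(48) = δ^2 · u(144), so δ^2 = u(48)/u(144).
With u(x) = x: δ^2 = 48/144 = 0.33333.
So δ = 0.33333^(1/2) ≈ 0.577.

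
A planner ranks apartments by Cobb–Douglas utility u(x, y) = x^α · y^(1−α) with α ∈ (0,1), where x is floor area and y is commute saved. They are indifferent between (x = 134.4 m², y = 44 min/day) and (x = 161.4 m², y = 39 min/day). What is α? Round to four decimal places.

Indifference: 134.4^α · 44^(1−α) = 161.4^α · 39^(1−α).
Taking logs: α·ln 134.4 + (1−α)·ln 44 = α·ln 161.4 + (1−α)·ln 39, i.e. α·-0.1830653 = (1−α)·-0.1206280.
Thus α·(-0.3036933) = -0.1206280, so α = -0.1206280/-0.3036933 ≈ 0.3972.

α ≈ 0.3972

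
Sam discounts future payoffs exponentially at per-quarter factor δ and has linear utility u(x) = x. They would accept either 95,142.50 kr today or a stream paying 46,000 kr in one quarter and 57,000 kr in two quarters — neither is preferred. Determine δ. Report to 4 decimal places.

The stream is worth 46000δ + 57000δ² today, so 46000δ + 57000δ² = 95142.50.
Rearranged: 57000δ² + 46000δ − 95142.50 = 0.
δ = (−46000 + √(46000² + 4·57000·95142.50)) / (2·57000) = (−46000 + √23808490000.00) / 114000 ≈ 0.9500.

δ ≈ 0.9500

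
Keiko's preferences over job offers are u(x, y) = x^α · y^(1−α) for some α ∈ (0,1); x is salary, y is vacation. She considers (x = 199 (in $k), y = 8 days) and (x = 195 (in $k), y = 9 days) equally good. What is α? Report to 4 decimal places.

α ≈ 0.8530

Set the two utilities equal: 199^α·8^(1−α) = 195^α·9^(1−α).
(199/195)^α = (9/8)^(1−α); take logs: α·ln(199/195) = (1−α)·ln(9/8), i.e. α·0.0203053 = (1−α)·0.1177830.
With A = 0.0203053 and B = 0.1177830: α·A = (1−α)·B, so α = B/(A+B) = 0.1177830/0.1380883 ≈ 0.8530.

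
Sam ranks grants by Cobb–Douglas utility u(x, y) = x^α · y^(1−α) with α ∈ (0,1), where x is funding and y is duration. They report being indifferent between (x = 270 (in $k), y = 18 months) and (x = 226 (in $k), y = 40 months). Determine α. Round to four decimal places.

α ≈ 0.8178

Indifference: 270^α · 18^(1−α) = 226^α · 40^(1−α).
Rearrange to (270/226)^α = (40/18)^(1−α) and take logs: α·0.1778870 = (1−α)·0.7985077.
Thus α·(0.9763947) = 0.7985077, so α = 0.7985077/0.9763947 ≈ 0.8178.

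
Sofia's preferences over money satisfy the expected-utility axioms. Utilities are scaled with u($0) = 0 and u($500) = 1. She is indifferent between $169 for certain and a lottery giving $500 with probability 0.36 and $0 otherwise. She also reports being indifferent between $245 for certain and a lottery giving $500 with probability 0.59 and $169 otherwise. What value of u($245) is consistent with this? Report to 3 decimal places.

First, u($169) = 0.36·u($500) + 0.64·u($0) = 0.36.
Then u($245) = 0.59·u($500) + 0.41·u($169) = 0.59·1.00 + 0.41·0.36 = 0.7376.

0.738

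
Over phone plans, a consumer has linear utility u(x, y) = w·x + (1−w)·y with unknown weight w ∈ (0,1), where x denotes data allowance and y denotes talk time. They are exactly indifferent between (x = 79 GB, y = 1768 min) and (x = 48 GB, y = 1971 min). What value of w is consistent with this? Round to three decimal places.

Indifference: w·79 + (1−w)·1768 = w·48 + (1−w)·1971.
w·(79−48) = (1−w)·(1971−1768), i.e. w·31 = (1−w)·203.
The marginal rate of substitution is 203/31, so w = 203/(31+203) = 0.868.

w = 0.868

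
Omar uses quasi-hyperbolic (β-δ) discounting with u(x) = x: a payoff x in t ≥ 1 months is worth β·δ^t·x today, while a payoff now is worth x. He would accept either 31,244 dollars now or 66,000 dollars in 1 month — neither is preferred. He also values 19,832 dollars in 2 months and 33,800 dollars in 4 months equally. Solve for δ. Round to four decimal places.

δ ≈ 0.7660

The second indifference involves only future payoffs, so β cancels: β·δ^2·19832 = β·δ^4·33800, giving δ^2 = 19832/33800 = 0.58675, so δ = 0.76599.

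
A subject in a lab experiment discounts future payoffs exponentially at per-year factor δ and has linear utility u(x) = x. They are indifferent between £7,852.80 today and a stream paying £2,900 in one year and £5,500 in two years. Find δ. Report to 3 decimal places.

Present value of the stream is 2900·δ + 5500·δ². Indifference gives 2900δ + 5500δ² = 7852.80.
That is, 5500δ² + 2900δ − 7852.80 = 0, a quadratic in δ.
δ = (−2900 + √(2900² + 4·5500·7852.80)) / (2·5500) = (−2900 + √181171600.00) / 11000 ≈ 0.960.

δ ≈ 0.960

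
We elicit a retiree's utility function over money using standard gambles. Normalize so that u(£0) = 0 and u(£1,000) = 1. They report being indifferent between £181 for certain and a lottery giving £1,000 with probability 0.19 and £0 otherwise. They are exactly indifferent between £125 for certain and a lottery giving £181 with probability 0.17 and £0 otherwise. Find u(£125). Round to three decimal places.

First, u(£181) = 0.19·u(£1,000) + 0.81·u(£0) = 0.19.
Then u(£125) = 0.17·u(£181) + 0.83·u(£0) = 0.17·0.19 + 0.83·0.00 = 0.0323.

0.032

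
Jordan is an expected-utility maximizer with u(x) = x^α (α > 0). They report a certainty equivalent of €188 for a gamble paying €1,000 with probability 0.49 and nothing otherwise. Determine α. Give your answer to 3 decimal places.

The lottery's expected utility is 0.49·u(1000) + 0.51·u(0) = 0.49·1000^α (since u(0) = 0 for α > 0).
Indifference: 188^α = 0.49·1000^α, so (188/1000)^α = 0.49.
Taking logs: α·ln(188/1000) = ln(0.49), so α = -0.713350 / -1.671313 ≈ 0.427.

α ≈ 0.427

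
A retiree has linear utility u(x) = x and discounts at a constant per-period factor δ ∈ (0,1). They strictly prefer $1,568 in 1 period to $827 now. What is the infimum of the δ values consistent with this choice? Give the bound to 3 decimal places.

δ > 0.527

The preference means 827 < δ·1568.
So δ > 827/1568 = 0.52742.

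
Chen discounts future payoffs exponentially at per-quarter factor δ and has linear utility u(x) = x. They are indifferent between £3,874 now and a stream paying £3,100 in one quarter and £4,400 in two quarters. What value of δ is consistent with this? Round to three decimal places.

Present value of the stream is 3100·δ + 4400·δ². Indifference gives 3100δ + 4400δ² = 3874.
Rearranged: 4400δ² + 3100δ − 3874 = 0.
δ = (−3100 + √(3100² + 4·4400·3874)) / (2·4400) = (−3100 + √77792400.00) / 8800 ≈ 0.650.

δ ≈ 0.650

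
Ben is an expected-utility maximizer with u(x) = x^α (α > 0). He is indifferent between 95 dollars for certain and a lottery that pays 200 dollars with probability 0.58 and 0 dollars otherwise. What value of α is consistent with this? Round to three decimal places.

The lottery's expected utility is 0.58·u(200) + 0.42·u(0) = 0.58·200^α (since u(0) = 0 for α > 0).
Setting u(95) equal to that: 95^α = 0.58·200^α ⇒ (95/200)^α = 0.58.
Taking logs: α·ln(95/200) = ln(0.58), so α = -0.544727 / -0.744440 ≈ 0.732.

α ≈ 0.732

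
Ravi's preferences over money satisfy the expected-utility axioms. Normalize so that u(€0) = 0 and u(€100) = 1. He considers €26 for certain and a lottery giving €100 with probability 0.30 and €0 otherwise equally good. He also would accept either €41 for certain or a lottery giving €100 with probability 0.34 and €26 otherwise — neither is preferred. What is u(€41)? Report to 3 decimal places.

The first gamble pins u(€26): it must equal 0.30·1 + 0.70·0 = 0.30.
The second indifference gives u(€41) = 0.34·u(€100) + 0.66·u(€26) = 0.34·1.00 + 0.66·0.30 = 0.5380.

0.538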